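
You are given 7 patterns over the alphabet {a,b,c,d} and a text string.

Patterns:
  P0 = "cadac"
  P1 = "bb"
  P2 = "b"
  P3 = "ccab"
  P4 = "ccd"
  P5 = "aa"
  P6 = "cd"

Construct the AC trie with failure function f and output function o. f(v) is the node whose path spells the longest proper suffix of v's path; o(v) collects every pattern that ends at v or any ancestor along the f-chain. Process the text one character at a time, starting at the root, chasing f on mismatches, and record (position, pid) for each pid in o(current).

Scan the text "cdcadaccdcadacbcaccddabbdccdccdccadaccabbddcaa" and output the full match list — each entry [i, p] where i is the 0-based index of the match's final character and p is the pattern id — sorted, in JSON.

Build:
Trie (insert patterns):
  0='ε' goto a→12 b→6 c→1
  1='c' goto a→2 c→8 d→14
  2='ca' goto d→3
  3='cad' goto a→4
  4='cada' goto c→5
  5='cadac' goto ·  ←P0
  6='b' goto b→7  ←P2
  7='bb' goto ·  ←P1
  8='cc' goto a→9 d→11
  9='cca' goto b→10
  10='ccab' goto ·  ←P3
  11='ccd' goto ·  ←P4
  12='a' goto a→13
  13='aa' goto ·  ←P5
  14='cd' goto ·  ←P6

BFS fail/out derivation:
  n1('c'): parent n0 fail=0; on 'c' 0 → fail=0;  out ∅∪∅=∅
  n6('b'): parent n0 fail=0; on 'b' 0 → fail=0;  out {2}∪∅={2}
  n12('a'): parent n0 fail=0; on 'a' 0 → fail=0;  out ∅∪∅=∅
  n2('ca'): parent n1 fail=0; on 'a' 0 → fail=12;  out ∅∪∅=∅
  n7('bb'): parent n6 fail=0; on 'b' 0 → fail=6;  out {1}∪{2}={1,2}
  n8('cc'): parent n1 fail=0; on 'c' 0 → fail=1;  out ∅∪∅=∅
  n13('aa'): parent n12 fail=0; on 'a' 0 → fail=12;  out {5}∪∅={5}
  n14('cd'): parent n1 fail=0; on 'd' 0 → fail=0;  out {6}∪∅={6}
  n3('cad'): parent n2 fail=12; on 'd' 12→0 → fail=0;  out ∅∪∅=∅
  n9('cca'): parent n8 fail=1; on 'a' 1 → fail=2;  out ∅∪∅=∅
  n11('ccd'): parent n8 fail=1; on 'd' 1 → fail=14;  out {4}∪{6}={4,6}
  n4('cada'): parent n3 fail=0; on 'a' 0 → fail=12;  out ∅∪∅=∅
  n10('ccab'): parent n9 fail=2; on 'b' 2→12→0 → fail=6;  out {3}∪{2}={2,3}
  n5('cadac'): parent n4 fail=12; on 'c' 12→0 → fail=1;  out {0}∪∅={0}

Scan:
pos 0 'c': at 1
pos 1 'd': at 14  → match P6@[0:1]
pos 2 'c': at 1 (fail-walked)
pos 3 'a': at 2
pos 4 'd': at 3
pos 5 'a': at 4
pos 6 'c': at 5  → match P0@[2:6]
pos 7 'c': at 8 (fail-walked)
pos 8 'd': at 11  → match P4@[6:8],P6@[7:8]
pos 9 'c': at 1 (fail-walked)
pos 10 'a': at 2
pos 11 'd': at 3
pos 12 'a': at 4
pos 13 'c': at 5  → match P0@[9:13]
pos 14 'b': at 6 (fail-walked)  → match P2@[14:14]
pos 15 'c': at 1 (fail-walked)
pos 16 'a': at 2
pos 17 'c': at 1 (fail-walked)
pos 18 'c': at 8
pos 19 'd': at 11  → match P4@[17:19],P6@[18:19]
pos 20 'd': at 0 (fail-walked)
pos 21 'a': at 12
pos 22 'b': at 6 (fail-walked)  → match P2@[22:22]
pos 23 'b': at 7  → match P1@[22:23],P2@[23:23]
pos 24 'd': at 0 (fail-walked)
pos 25 'c': at 1
pos 26 'c': at 8
pos 27 'd': at 11  → match P4@[25:27],P6@[26:27]
pos 28 'c': at 1 (fail-walked)
pos 29 'c': at 8
pos 30 'd': at 11  → match P4@[28:30],P6@[29:30]
pos 31 'c': at 1 (fail-walked)
pos 32 'c': at 8
pos 33 'a': at 9
pos 34 'd': at 3 (fail-walked)
pos 35 'a': at 4
pos 36 'c': at 5  → match P0@[32:36]
pos 37 'c': at 8 (fail-walked)
pos 38 'a': at 9
pos 39 'b': at 10  → match P2@[39:39],P3@[36:39]
pos 40 'b': at 7 (fail-walked)  → match P1@[39:40],P2@[40:40]
pos 41 'd': at 0 (fail-walked)
pos 42 'd': at 0
pos 43 'c': at 1
pos 44 'a': at 2
pos 45 'a': at 13 (fail-walked)  → match P5@[44:45]

All matches (sorted): [[1,6],[6,0],[8,4],[8,6],[13,0],[14,2],[19,4],[19,6],[22,2],[23,1],[23,2],[27,4],[27,6],[30,4],[30,6],[36,0],[39,2],[39,3],[40,1],[40,2],[45,5]]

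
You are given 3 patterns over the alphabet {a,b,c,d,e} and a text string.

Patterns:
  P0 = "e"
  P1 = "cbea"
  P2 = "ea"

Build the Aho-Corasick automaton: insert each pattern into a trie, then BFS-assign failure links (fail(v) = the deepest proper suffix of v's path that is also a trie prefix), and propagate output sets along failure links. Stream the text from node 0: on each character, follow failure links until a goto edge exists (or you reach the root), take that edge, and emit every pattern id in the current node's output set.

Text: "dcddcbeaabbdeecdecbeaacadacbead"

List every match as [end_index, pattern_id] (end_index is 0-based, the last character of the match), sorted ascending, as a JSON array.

Construct AC machine:
Trie (insert patterns):
  0='ε' goto c→2 e→1
  1='e' goto a→6  ←P0
  2='c' goto b→3
  3='cb' goto e→4
  4='cbe' goto a→5
  5='cbea' goto ·  ←P1
  6='ea' goto ·  ←P2

Failure links (BFS by depth):
  fail(1) 'e': from fail(0)=0 chase 'e': 0 ⇒ 0;  out={0}∪out(0)={0}
  fail(2) 'c': from fail(0)=0 chase 'c': 0 ⇒ 0;  out=∅∪out(0)=∅
  fail(3) 'cb': from fail(2)=0 chase 'b': 0 ⇒ 0;  out=∅∪out(0)=∅
  fail(6) 'ea': from fail(1)=0 chase 'a': 0 ⇒ 0;  out={2}∪out(0)={2}
  fail(4) 'cbe': from fail(3)=0 chase 'e': 0 ⇒ 1;  out=∅∪out(1)={0}
  fail(5) 'cbea': from fail(4)=1 chase 'a': 1 ⇒ 6;  out={1}∪out(6)={1,2}

Text stream:
[0] read 'd'  n0⇒n0
[1] read 'c'  n0⇒n2
[2] read 'd'  n2⇒n0 (via fail)
[3] read 'd'  n0⇒n0
[4] read 'c'  n0⇒n2
[5] read 'b'  n2⇒n3
[6] read 'e'  n3⇒n4  emit P0@[6:6]
[7] read 'a'  n4⇒n5  emit P1@[4:7],P2@[6:7]
[8] read 'a'  n5⇒n0 (via fail)
[9] read 'b'  n0⇒n0
[10] read 'b'  n0⇒n0
[11] read 'd'  n0⇒n0
[12] read 'e'  n0⇒n1  emit P0@[12:12]
[13] read 'e'  n1⇒n1 (via fail)  emit P0@[13:13]
[14] read 'c'  n1⇒n2 (via fail)
[15] read 'd'  n2⇒n0 (via fail)
[16] read 'e'  n0⇒n1  emit P0@[16:16]
[17] read 'c'  n1⇒n2 (via fail)
[18] read 'b'  n2⇒n3
[19] read 'e'  n3⇒n4  emit P0@[19:19]
[20] read 'a'  n4⇒n5  emit P1@[17:20],P2@[19:20]
[21] read 'a'  n5⇒n0 (via fail)
[22] read 'c'  n0⇒n2
[23] read 'a'  n2⇒n0 (via fail)
[24] read 'd'  n0⇒n0
[25] read 'a'  n0⇒n0
[26] read 'c'  n0⇒n2
[27] read 'b'  n2⇒n3
[28] read 'e'  n3⇒n4  emit P0@[28:28]
[29] read 'a'  n4⇒n5  emit P1@[26:29],P2@[28:29]
[30] read 'd'  n5⇒n0 (via fail)

Result: [[6,0],[7,1],[7,2],[12,0],[13,0],[16,0],[19,0],[20,1],[20,2],[28,0],[29,1],[29,2]]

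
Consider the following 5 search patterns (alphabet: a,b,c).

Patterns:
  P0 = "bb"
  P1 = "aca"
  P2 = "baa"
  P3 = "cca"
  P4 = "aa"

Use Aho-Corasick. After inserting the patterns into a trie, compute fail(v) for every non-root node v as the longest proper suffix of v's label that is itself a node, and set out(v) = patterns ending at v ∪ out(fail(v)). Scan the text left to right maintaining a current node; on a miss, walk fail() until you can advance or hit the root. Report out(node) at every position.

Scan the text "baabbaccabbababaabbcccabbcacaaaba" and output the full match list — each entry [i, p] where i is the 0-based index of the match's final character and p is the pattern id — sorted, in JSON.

Build:
Trie (insert patterns):
  n0 'ε': a→3 b→1 c→8
  n1 'b': a→6 b→2
  n2 'bb': ·  ←P0
  n3 'a': a→11 c→4
  n4 'ac': a→5
  n5 'aca': ·  ←P1
  n6 'ba': a→7
  n7 'baa': ·  ←P2
  n8 'c': c→9
  n9 'cc': a→10
  n10 'cca': ·  ←P3
  n11 'aa': ·  ←P4

Failure links (BFS by depth):
  fail(1) 'b': from fail(0)=0 chase 'b': 0 ⇒ 0;  out=∅∪out(0)=∅
  fail(3) 'a': from fail(0)=0 chase 'a': 0 ⇒ 0;  out=∅∪out(0)=∅
  fail(8) 'c': from fail(0)=0 chase 'c': 0 ⇒ 0;  out=∅∪out(0)=∅
  fail(2) 'bb': from fail(1)=0 chase 'b': 0 ⇒ 1;  out={0}∪out(1)={0}
  fail(4) 'ac': from fail(3)=0 chase 'c': 0 ⇒ 8;  out=∅∪out(8)=∅
  fail(6) 'ba': from fail(1)=0 chase 'a': 0 ⇒ 3;  out=∅∪out(3)=∅
  fail(9) 'cc': from fail(8)=0 chase 'c': 0 ⇒ 8;  out=∅∪out(8)=∅
  fail(11) 'aa': from fail(3)=0 chase 'a': 0 ⇒ 3;  out={4}∪out(3)={4}
  fail(5) 'aca': from fail(4)=8 chase 'a': 8→0 ⇒ 3;  out={1}∪out(3)={1}
  fail(7) 'baa': from fail(6)=3 chase 'a': 3 ⇒ 11;  out={2}∪out(11)={2,4}
  fail(10) 'cca': from fail(9)=8 chase 'a': 8→0 ⇒ 3;  out={3}∪out(3)={3}

Text stream:
pos 0 'b': at 1
pos 1 'a': at 6
pos 2 'a': at 7  emit P2@[0:2],P4@[1:2]
pos 3 'b': at 1 (fail-walked)
pos 4 'b': at 2  emit P0@[3:4]
pos 5 'a': at 6 (fail-walked)
pos 6 'c': at 4 (fail-walked)
pos 7 'c': at 9 (fail-walked)
pos 8 'a': at 10  emit P3@[6:8]
pos 9 'b': at 1 (fail-walked)
pos 10 'b': at 2  emit P0@[9:10]
pos 11 'a': at 6 (fail-walked)
pos 12 'b': at 1 (fail-walked)
pos 13 'a': at 6
pos 14 'b': at 1 (fail-walked)
pos 15 'a': at 6
pos 16 'a': at 7  emit P2@[14:16],P4@[15:16]
pos 17 'b': at 1 (fail-walked)
pos 18 'b': at 2  emit P0@[17:18]
pos 19 'c': at 8 (fail-walked)
pos 20 'c': at 9
pos 21 'c': at 9 (fail-walked)
pos 22 'a': at 10  emit P3@[20:22]
pos 23 'b': at 1 (fail-walked)
pos 24 'b': at 2  emit P0@[23:24]
pos 25 'c': at 8 (fail-walked)
pos 26 'a': at 3 (fail-walked)
pos 27 'c': at 4
pos 28 'a': at 5  emit P1@[26:28]
pos 29 'a': at 11 (fail-walked)  emit P4@[28:29]
pos 30 'a': at 11 (fail-walked)  emit P4@[29:30]
pos 31 'b': at 1 (fail-walked)
pos 32 'a': at 6

Matches: [[2,2],[2,4],[4,0],[8,3],[10,0],[16,2],[16,4],[18,0],[22,3],[24,0],[28,1],[29,4],[30,4]]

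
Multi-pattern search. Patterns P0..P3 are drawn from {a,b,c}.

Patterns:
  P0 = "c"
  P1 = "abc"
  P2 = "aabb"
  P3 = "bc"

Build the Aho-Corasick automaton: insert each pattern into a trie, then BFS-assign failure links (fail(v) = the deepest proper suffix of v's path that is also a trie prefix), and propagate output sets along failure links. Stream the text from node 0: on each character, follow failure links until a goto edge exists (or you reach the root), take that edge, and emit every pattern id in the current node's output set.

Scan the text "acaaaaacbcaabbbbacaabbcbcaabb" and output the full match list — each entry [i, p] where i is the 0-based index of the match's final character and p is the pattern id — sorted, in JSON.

Construct AC machine:
Trie (insert patterns):
  n0 'ε': a→2 b→8 c→1
  n1 'c': ·  ←P0
  n2 'a': a→5 b→3
  n3 'ab': c→4
  n4 'abc': ·  ←P1
  n5 'aa': b→6
  n6 'aab': b→7
  n7 'aabb': ·  ←P2
  n8 'b': c→9
  n9 'bc': ·  ←P3

BFS fail/out derivation:
  fail(1) 'c': from fail(0)=0 chase 'c': 0 ⇒ 0;  out={0}∪out(0)={0}
  fail(2) 'a': from fail(0)=0 chase 'a': 0 ⇒ 0;  out=∅∪out(0)=∅
  fail(8) 'b': from fail(0)=0 chase 'b': 0 ⇒ 0;  out=∅∪out(0)=∅
  fail(3) 'ab': from fail(2)=0 chase 'b': 0 ⇒ 8;  out=∅∪out(8)=∅
  fail(5) 'aa': from fail(2)=0 chase 'a': 0 ⇒ 2;  out=∅∪out(2)=∅
  fail(9) 'bc': from fail(8)=0 chase 'c': 0 ⇒ 1;  out={3}∪out(1)={0,3}
  fail(4) 'abc': from fail(3)=8 chase 'c': 8 ⇒ 9;  out={1}∪out(9)={0,1,3}
  fail(6) 'aab': from fail(5)=2 chase 'b': 2 ⇒ 3;  out=∅∪out(3)=∅
  fail(7) 'aabb': from fail(6)=3 chase 'b': 3→8→0 ⇒ 8;  out={2}∪out(8)={2}

Run:
pos 0 'a': at 2
pos 1 'c': at 1 (via fail)  → match P0@[1:1]
pos 2 'a': at 2 (via fail)
pos 3 'a': at 5
pos 4 'a': at 5 (via fail)
pos 5 'a': at 5 (via fail)
pos 6 'a': at 5 (via fail)
pos 7 'c': at 1 (via fail)  → match P0@[7:7]
pos 8 'b': at 8 (via fail)
pos 9 'c': at 9  → match P0@[9:9],P3@[8:9]
pos 10 'a': at 2 (via fail)
pos 11 'a': at 5
pos 12 'b': at 6
pos 13 'b': at 7  → match P2@[10:13]
pos 14 'b': at 8 (via fail)
pos 15 'b': at 8 (via fail)
pos 16 'a': at 2 (via fail)
pos 17 'c': at 1 (via fail)  → match P0@[17:17]
pos 18 'a': at 2 (via fail)
pos 19 'a': at 5
pos 20 'b': at 6
pos 21 'b': at 7  → match P2@[18:21]
pos 22 'c': at 9 (via fail)  → match P0@[22:22],P3@[21:22]
pos 23 'b': at 8 (via fail)
pos 24 'c': at 9  → match P0@[24:24],P3@[23:24]
pos 25 'a': at 2 (via fail)
pos 26 'a': at 5
pos 27 'b': at 6
pos 28 'b': at 7  → match P2@[25:28]

Result: [[1,0],[7,0],[9,0],[9,3],[13,2],[17,0],[21,2],[22,0],[22,3],[24,0],[24,3],[28,2]]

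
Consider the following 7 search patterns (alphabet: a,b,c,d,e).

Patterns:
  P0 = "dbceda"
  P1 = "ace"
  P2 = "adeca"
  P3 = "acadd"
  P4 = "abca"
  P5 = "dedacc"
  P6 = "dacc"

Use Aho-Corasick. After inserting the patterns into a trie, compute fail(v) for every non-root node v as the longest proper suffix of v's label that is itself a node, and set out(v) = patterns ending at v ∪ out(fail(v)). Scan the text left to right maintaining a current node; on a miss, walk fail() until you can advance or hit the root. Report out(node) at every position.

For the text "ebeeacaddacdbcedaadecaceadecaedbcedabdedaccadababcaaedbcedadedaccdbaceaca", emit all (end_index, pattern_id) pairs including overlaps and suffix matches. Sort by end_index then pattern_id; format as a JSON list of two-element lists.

Build automaton:
Trie nodes:
  0='ε' goto a→7 d→1
  1='d' goto a→25 b→2 e→20
  2='db' goto c→3
  3='dbc' goto e→4
  4='dbce' goto d→5
  5='dbced' goto a→6
  6='dbceda' goto ·  ←P0
  7='a' goto b→17 c→8 d→10
  8='ac' goto a→14 e→9
  9='ace' goto ·  ←P1
  10='ad' goto e→11
  11='ade' goto c→12
  12='adec' goto a→13
  13='adeca' goto ·  ←P2
  14='aca' goto d→15
  15='acad' goto d→16
  16='acadd' goto ·  ←P3
  17='ab' goto c→18
  18='abc' goto a→19
  19='abca' goto ·  ←P4
  20='de' goto d→21
  21='ded' goto a→22
  22='deda' goto c→23
  23='dedac' goto c→24
  24='dedacc' goto ·  ←P5
  25='da' goto c→26
  26='dac' goto c→27
  27='dacc' goto ·  ←P6

BFS fail/out derivation:
  n1('d'): parent n0 fail=0; on 'd' 0 → fail=0;  out ∅∪∅=∅
  n7('a'): parent n0 fail=0; on 'a' 0 → fail=0;  out ∅∪∅=∅
  n2('db'): parent n1 fail=0; on 'b' 0 → fail=0;  out ∅∪∅=∅
  n8('ac'): parent n7 fail=0; on 'c' 0 → fail=0;  out ∅∪∅=∅
  n10('ad'): parent n7 fail=0; on 'd' 0 → fail=1;  out ∅∪∅=∅
  n17('ab'): parent n7 fail=0; on 'b' 0 → fail=0;  out ∅∪∅=∅
  n20('de'): parent n1 fail=0; on 'e' 0 → fail=0;  out ∅∪∅=∅
  n25('da'): parent n1 fail=0; on 'a' 0 → fail=7;  out ∅∪∅=∅
  n3('dbc'): parent n2 fail=0; on 'c' 0 → fail=0;  out ∅∪∅=∅
  n9('ace'): parent n8 fail=0; on 'e' 0 → fail=0;  out {1}∪∅={1}
  n11('ade'): parent n10 fail=1; on 'e' 1 → fail=20;  out ∅∪∅=∅
  n14('aca'): parent n8 fail=0; on 'a' 0 → fail=7;  out ∅∪∅=∅
  n18('abc'): parent n17 fail=0; on 'c' 0 → fail=0;  out ∅∪∅=∅
  n21('ded'): parent n20 fail=0; on 'd' 0 → fail=1;  out ∅∪∅=∅
  n26('dac'): parent n25 fail=7; on 'c' 7 → fail=8;  out ∅∪∅=∅
  n4('dbce'): parent n3 fail=0; on 'e' 0 → fail=0;  out ∅∪∅=∅
  n12('adec'): parent n11 fail=20; on 'c' 20→0 → fail=0;  out ∅∪∅=∅
  n15('acad'): parent n14 fail=7; on 'd' 7 → fail=10;  out ∅∪∅=∅
  n19('abca'): parent n18 fail=0; on 'a' 0 → fail=7;  out {4}∪∅={4}
  n22('deda'): parent n21 fail=1; on 'a' 1 → fail=25;  out ∅∪∅=∅
  n27('dacc'): parent n26 fail=8; on 'c' 8→0 → fail=0;  out {6}∪∅={6}
  n5('dbced'): parent n4 fail=0; on 'd' 0 → fail=1;  out ∅∪∅=∅
  n13('adeca'): parent n12 fail=0; on 'a' 0 → fail=7;  out {2}∪∅={2}
  n16('acadd'): parent n15 fail=10; on 'd' 10→1→0 → fail=1;  out {3}∪∅={3}
  n23('dedac'): parent n22 fail=25; on 'c' 25 → fail=26;  out ∅∪∅=∅
  n6('dbceda'): parent n5 fail=1; on 'a' 1 → fail=25;  out {0}∪∅={0}
  n24('dedacc'): parent n23 fail=26; on 'c' 26 → fail=27;  out {5}∪{6}={5,6}

Run:
[0] read 'e'  n0⇒n0
[1] read 'b'  n0⇒n0
[2] read 'e'  n0⇒n0
[3] read 'e'  n0⇒n0
[4] read 'a'  n0⇒n7
[5] read 'c'  n7⇒n8
[6] read 'a'  n8⇒n14
[7] read 'd'  n14⇒n15
[8] read 'd'  n15⇒n16  ** P3@[4:8]
[9] read 'a'  n16⇒n25 ·f
[10] read 'c'  n25⇒n26
[11] read 'd'  n26⇒n1 ·f
[12] read 'b'  n1⇒n2
[13] read 'c'  n2⇒n3
[14] read 'e'  n3⇒n4
[15] read 'd'  n4⇒n5
[16] read 'a'  n5⇒n6  ** P0@[11:16]
[17] read 'a'  n6⇒n7 ·f
[18] read 'd'  n7⇒n10
[19] read 'e'  n10⇒n11
[20] read 'c'  n11⇒n12
[21] read 'a'  n12⇒n13  ** P2@[17:21]
[22] read 'c'  n13⇒n8 ·f
[23] read 'e'  n8⇒n9  ** P1@[21:23]
[24] read 'a'  n9⇒n7 ·f
[25] read 'd'  n7⇒n10
[26] read 'e'  n10⇒n11
[27] read 'c'  n11⇒n12
[28] read 'a'  n12⇒n13  ** P2@[24:28]
[29] read 'e'  n13⇒n0 ·f
[30] read 'd'  n0⇒n1
[31] read 'b'  n1⇒n2
[32] read 'c'  n2⇒n3
[33] read 'e'  n3⇒n4
[34] read 'd'  n4⇒n5
[35] read 'a'  n5⇒n6  ** P0@[30:35]
[36] read 'b'  n6⇒n17 ·f
[37] read 'd'  n17⇒n1 ·f
[38] read 'e'  n1⇒n20
[39] read 'd'  n20⇒n21
[40] read 'a'  n21⇒n22
[41] read 'c'  n22⇒n23
[42] read 'c'  n23⇒n24  ** P5@[37:42],P6@[39:42]
[43] read 'a'  n24⇒n7 ·f
[44] read 'd'  n7⇒n10
[45] read 'a'  n10⇒n25 ·f
[46] read 'b'  n25⇒n17 ·f
[47] read 'a'  n17⇒n7 ·f
[48] read 'b'  n7⇒n17
[49] read 'c'  n17⇒n18
[50] read 'a'  n18⇒n19  ** P4@[47:50]
[51] read 'a'  n19⇒n7 ·f
[52] read 'e'  n7⇒n0 ·f
[53] read 'd'  n0⇒n1
[54] read 'b'  n1⇒n2
[55] read 'c'  n2⇒n3
[56] read 'e'  n3⇒n4
[57] read 'd'  n4⇒n5
[58] read 'a'  n5⇒n6  ** P0@[53:58]
[59] read 'd'  n6⇒n10 ·f
[60] read 'e'  n10⇒n11
[61] read 'd'  n11⇒n21 ·f
[62] read 'a'  n21⇒n22
[63] read 'c'  n22⇒n23
[64] read 'c'  n23⇒n24  ** P5@[59:64],P6@[61:64]
[65] read 'd'  n24⇒n1 ·f
[66] read 'b'  n1⇒n2
[67] read 'a'  n2⇒n7 ·f
[68] read 'c'  n7⇒n8
[69] read 'e'  n8⇒n9  ** P1@[67:69]
[70] read 'a'  n9⇒n7 ·f
[71] read 'c'  n7⇒n8
[72] read 'a'  n8⇒n14

Result: [[8,3],[16,0],[21,2],[23,1],[28,2],[35,0],[42,5],[42,6],[50,4],[58,0],[64,5],[64,6],[69,1]]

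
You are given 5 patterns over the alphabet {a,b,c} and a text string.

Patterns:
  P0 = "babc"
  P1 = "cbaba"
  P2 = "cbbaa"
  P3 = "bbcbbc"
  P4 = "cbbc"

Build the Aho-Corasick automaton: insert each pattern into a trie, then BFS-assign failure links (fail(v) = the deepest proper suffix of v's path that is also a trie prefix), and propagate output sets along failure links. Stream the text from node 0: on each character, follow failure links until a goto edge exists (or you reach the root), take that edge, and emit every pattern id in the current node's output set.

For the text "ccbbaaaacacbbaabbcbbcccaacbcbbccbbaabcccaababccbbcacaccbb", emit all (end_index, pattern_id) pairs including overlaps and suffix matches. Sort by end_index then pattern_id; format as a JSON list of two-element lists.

Construct AC machine:
Trie nodes:
  n0 'ε': b→1 c→5
  n1 'b': a→2 b→13
  n2 'ba': b→3
  n3 'bab': c→4
  n4 'babc': ·  [P0 ends]
  n5 'c': b→6
  n6 'cb': a→7 b→10
  n7 'cba': b→8
  n8 'cbab': a→9
  n9 'cbaba': ·  [P1 ends]
  n10 'cbb': a→11 c→18
  n11 'cbba': a→12
  n12 'cbbaa': ·  [P2 ends]
  n13 'bb': c→14
  n14 'bbc': b→15
  n15 'bbcb': b→16
  n16 'bbcbb': c→17
  n17 'bbcbbc': ·  [P3 ends]
  n18 'cbbc': ·  [P4 ends]

BFS fail/out derivation:
  fail(1) 'b': from fail(0)=0 chase 'b': 0 ⇒ 0;  out=∅∪out(0)=∅
  fail(5) 'c': from fail(0)=0 chase 'c': 0 ⇒ 0;  out=∅∪out(0)=∅
  fail(2) 'ba': from fail(1)=0 chase 'a': 0 ⇒ 0;  out=∅∪out(0)=∅
  fail(6) 'cb': from fail(5)=0 chase 'b': 0 ⇒ 1;  out=∅∪out(1)=∅
  fail(13) 'bb': from fail(1)=0 chase 'b': 0 ⇒ 1;  out=∅∪out(1)=∅
  fail(3) 'bab': from fail(2)=0 chase 'b': 0 ⇒ 1;  out=∅∪out(1)=∅
  fail(7) 'cba': from fail(6)=1 chase 'a': 1 ⇒ 2;  out=∅∪out(2)=∅
  fail(10) 'cbb': from fail(6)=1 chase 'b': 1 ⇒ 13;  out=∅∪out(13)=∅
  fail(14) 'bbc': from fail(13)=1 chase 'c': 1→0 ⇒ 5;  out=∅∪out(5)=∅
  fail(4) 'babc': from fail(3)=1 chase 'c': 1→0 ⇒ 5;  out={0}∪out(5)={0}
  fail(8) 'cbab': from fail(7)=2 chase 'b': 2 ⇒ 3;  out=∅∪out(3)=∅
  fail(11) 'cbba': from fail(10)=13 chase 'a': 13→1 ⇒ 2;  out=∅∪out(2)=∅
  fail(15) 'bbcb': from fail(14)=5 chase 'b': 5 ⇒ 6;  out=∅∪out(6)=∅
  fail(18) 'cbbc': from fail(10)=13 chase 'c': 13 ⇒ 14;  out={4}∪out(14)={4}
  fail(9) 'cbaba': from fail(8)=3 chase 'a': 3→1 ⇒ 2;  out={1}∪out(2)={1}
  fail(12) 'cbbaa': from fail(11)=2 chase 'a': 2→0 ⇒ 0;  out={2}∪out(0)={2}
  fail(16) 'bbcbb': from fail(15)=6 chase 'b': 6 ⇒ 10;  out=∅∪out(10)=∅
  fail(17) 'bbcbbc': from fail(16)=10 chase 'c': 10 ⇒ 18;  out={3}∪out(18)={3,4}

Text stream:
pos 0 'c': at 5
pos 1 'c': at 5 ·f
pos 2 'b': at 6
pos 3 'b': at 10
pos 4 'a': at 11
pos 5 'a': at 12  ** P2@[1:5]
pos 6 'a': at 0 ·f
pos 7 'a': at 0
pos 8 'c': at 5
pos 9 'a': at 0 ·f
pos 10 'c': at 5
pos 11 'b': at 6
pos 12 'b': at 10
pos 13 'a': at 11
pos 14 'a': at 12  ** P2@[10:14]
pos 15 'b': at 1 ·f
pos 16 'b': at 13
pos 17 'c': at 14
pos 18 'b': at 15
pos 19 'b': at 16
pos 20 'c': at 17  ** P3@[15:20],P4@[17:20]
pos 21 'c': at 5 ·f
pos 22 'c': at 5 ·f
pos 23 'a': at 0 ·f
pos 24 'a': at 0
pos 25 'c': at 5
pos 26 'b': at 6
pos 27 'c': at 5 ·f
pos 28 'b': at 6
pos 29 'b': at 10
pos 30 'c': at 18  ** P4@[27:30]
pos 31 'c': at 5 ·f
pos 32 'b': at 6
pos 33 'b': at 10
pos 34 'a': at 11
pos 35 'a': at 12  ** P2@[31:35]
pos 36 'b': at 1 ·f
pos 37 'c': at 5 ·f
pos 38 'c': at 5 ·f
pos 39 'c': at 5 ·f
pos 40 'a': at 0 ·f
pos 41 'a': at 0
pos 42 'b': at 1
pos 43 'a': at 2
pos 44 'b': at 3
pos 45 'c': at 4  ** P0@[42:45]
pos 46 'c': at 5 ·f
pos 47 'b': at 6
pos 48 'b': at 10
pos 49 'c': at 18  ** P4@[46:49]
pos 50 'a': at 0 ·f
pos 51 'c': at 5
pos 52 'a': at 0 ·f
pos 53 'c': at 5
pos 54 'c': at 5 ·f
pos 55 'b': at 6
pos 56 'b': at 10

Result: [[5,2],[14,2],[20,3],[20,4],[30,4],[35,2],[45,0],[49,4]]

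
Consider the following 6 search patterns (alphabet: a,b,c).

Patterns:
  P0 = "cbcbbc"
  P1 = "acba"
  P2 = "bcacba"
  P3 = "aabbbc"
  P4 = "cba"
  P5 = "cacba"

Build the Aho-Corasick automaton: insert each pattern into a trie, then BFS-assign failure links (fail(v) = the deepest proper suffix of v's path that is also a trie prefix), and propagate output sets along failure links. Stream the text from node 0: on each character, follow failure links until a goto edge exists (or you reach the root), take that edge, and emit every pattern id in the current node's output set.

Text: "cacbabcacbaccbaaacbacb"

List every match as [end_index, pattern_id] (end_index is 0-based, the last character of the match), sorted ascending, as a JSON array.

Build automaton:
Trie (insert patterns):
  0='ε' goto a→7 b→11 c→1
  1='c' goto a→23 b→2
  2='cb' goto a→22 c→3
  3='cbc' goto b→4
  4='cbcb' goto b→5
  5='cbcbb' goto c→6
  6='cbcbbc' goto ·  ←P0
  7='a' goto a→17 c→8
  8='ac' goto b→9
  9='acb' goto a→10
  10='acba' goto ·  ←P1
  11='b' goto c→12
  12='bc' goto a→13
  13='bca' goto c→14
  14='bcac' goto b→15
  15='bcacb' goto a→16
  16='bcacba' goto ·  ←P2
  17='aa' goto b→18
  18='aab' goto b→19
  19='aabb' goto b→20
  20='aabbb' goto c→21
  21='aabbbc' goto ·  ←P3
  22='cba' goto ·  ←P4
  23='ca' goto c→24
  24='cac' goto b→25
  25='cacb' goto a→26
  26='cacba' goto ·  ←P5

BFS fail/out derivation:
  n1('c'): parent n0 fail=0; on 'c' 0 → fail=0;  out ∅∪∅=∅
  n7('a'): parent n0 fail=0; on 'a' 0 → fail=0;  out ∅∪∅=∅
  n11('b'): parent n0 fail=0; on 'b' 0 → fail=0;  out ∅∪∅=∅
  n2('cb'): parent n1 fail=0; on 'b' 0 → fail=11;  out ∅∪∅=∅
  n8('ac'): parent n7 fail=0; on 'c' 0 → fail=1;  out ∅∪∅=∅
  n12('bc'): parent n11 fail=0; on 'c' 0 → fail=1;  out ∅∪∅=∅
  n17('aa'): parent n7 fail=0; on 'a' 0 → fail=7;  out ∅∪∅=∅
  n23('ca'): parent n1 fail=0; on 'a' 0 → fail=7;  out ∅∪∅=∅
  n3('cbc'): parent n2 fail=11; on 'c' 11 → fail=12;  out ∅∪∅=∅
  n9('acb'): parent n8 fail=1; on 'b' 1 → fail=2;  out ∅∪∅=∅
  n13('bca'): parent n12 fail=1; on 'a' 1 → fail=23;  out ∅∪∅=∅
  n18('aab'): parent n17 fail=7; on 'b' 7→0 → fail=11;  out ∅∪∅=∅
  n22('cba'): parent n2 fail=11; on 'a' 11→0 → fail=7;  out {4}∪∅={4}
  n24('cac'): parent n23 fail=7; on 'c' 7 → fail=8;  out ∅∪∅=∅
  n4('cbcb'): parent n3 fail=12; on 'b' 12→1 → fail=2;  out ∅∪∅=∅
  n10('acba'): parent n9 fail=2; on 'a' 2 → fail=22;  out {1}∪{4}={1,4}
  n14('bcac'): parent n13 fail=23; on 'c' 23 → fail=24;  out ∅∪∅=∅
  n19('aabb'): parent n18 fail=11; on 'b' 11→0 → fail=11;  out ∅∪∅=∅
  n25('cacb'): parent n24 fail=8; on 'b' 8 → fail=9;  out ∅∪∅=∅
  n5('cbcbb'): parent n4 fail=2; on 'b' 2→11→0 → fail=11;  out ∅∪∅=∅
  n15('bcacb'): parent n14 fail=24; on 'b' 24 → fail=25;  out ∅∪∅=∅
  n20('aabbb'): parent n19 fail=11; on 'b' 11→0 → fail=11;  out ∅∪∅=∅
  n26('cacba'): parent n25 fail=9; on 'a' 9 → fail=10;  out {5}∪{1,4}={1,4,5}
  n6('cbcbbc'): parent n5 fail=11; on 'c' 11 → fail=12;  out {0}∪∅={0}
  n16('bcacba'): parent n15 fail=25; on 'a' 25 → fail=26;  out {2}∪{1,4,5}={1,2,4,5}
  n21('aabbbc'): parent n20 fail=11; on 'c' 11 → fail=12;  out {3}∪∅={3}

Run:
pos 0 'c': at 1
pos 1 'a': at 23
pos 2 'c': at 24
pos 3 'b': at 25
pos 4 'a': at 26  → match P1@[1:4],P4@[2:4],P5@[0:4]
pos 5 'b': at 11 (via fail)
pos 6 'c': at 12
pos 7 'a': at 13
pos 8 'c': at 14
pos 9 'b': at 15
pos 10 'a': at 16  → match P1@[7:10],P2@[5:10],P4@[8:10],P5@[6:10]
pos 11 'c': at 8 (via fail)
pos 12 'c': at 1 (via fail)
pos 13 'b': at 2
pos 14 'a': at 22  → match P4@[12:14]
pos 15 'a': at 17 (via fail)
pos 16 'a': at 17 (via fail)
pos 17 'c': at 8 (via fail)
pos 18 'b': at 9
pos 19 'a': at 10  → match P1@[16:19],P4@[17:19]
pos 20 'c': at 8 (via fail)
pos 21 'b': at 9

All matches (sorted): [[4,1],[4,4],[4,5],[10,1],[10,2],[10,4],[10,5],[14,4],[19,1],[19,4]]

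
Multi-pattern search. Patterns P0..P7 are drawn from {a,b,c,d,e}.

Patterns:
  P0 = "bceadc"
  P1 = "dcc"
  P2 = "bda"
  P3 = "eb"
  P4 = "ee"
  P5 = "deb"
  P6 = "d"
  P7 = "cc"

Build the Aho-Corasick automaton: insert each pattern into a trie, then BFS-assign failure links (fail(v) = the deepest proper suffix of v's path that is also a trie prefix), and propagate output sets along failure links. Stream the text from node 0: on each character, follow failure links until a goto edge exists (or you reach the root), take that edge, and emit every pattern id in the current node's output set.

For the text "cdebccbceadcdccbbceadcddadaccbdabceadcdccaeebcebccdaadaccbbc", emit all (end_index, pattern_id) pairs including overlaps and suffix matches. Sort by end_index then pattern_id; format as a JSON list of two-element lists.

Construct AC machine:
Trie (insert patterns):
  0='ε' goto b→1 c→17 d→7 e→12
  1='b' goto c→2 d→10
  2='bc' goto e→3
  3='bce' goto a→4
  4='bcea' goto d→5
  5='bcead' goto c→6
  6='bceadc' goto ·  [P0 ends]
  7='d' goto c→8 e→15  [P6 ends]
  8='dc' goto c→9
  9='dcc' goto ·  [P1 ends]
  10='bd' goto a→11
  11='bda' goto ·  [P2 ends]
  12='e' goto b→13 e→14
  13='eb' goto ·  [P3 ends]
  14='ee' goto ·  [P4 ends]
  15='de' goto b→16
  16='deb' goto ·  [P5 ends]
  17='c' goto c→18
  18='cc' goto ·  [P7 ends]

Failure links (BFS by depth):
  fail(1) 'b': from fail(0)=0 chase 'b': 0 ⇒ 0;  out=∅∪out(0)=∅
  fail(7) 'd': from fail(0)=0 chase 'd': 0 ⇒ 0;  out={6}∪out(0)={6}
  fail(12) 'e': from fail(0)=0 chase 'e': 0 ⇒ 0;  out=∅∪out(0)=∅
  fail(17) 'c': from fail(0)=0 chase 'c': 0 ⇒ 0;  out=∅∪out(0)=∅
  fail(2) 'bc': from fail(1)=0 chase 'c': 0 ⇒ 17;  out=∅∪out(17)=∅
  fail(8) 'dc': from fail(7)=0 chase 'c': 0 ⇒ 17;  out=∅∪out(17)=∅
  fail(10) 'bd': from fail(1)=0 chase 'd': 0 ⇒ 7;  out=∅∪out(7)={6}
  fail(13) 'eb': from fail(12)=0 chase 'b': 0 ⇒ 1;  out={3}∪out(1)={3}
  fail(14) 'ee': from fail(12)=0 chase 'e': 0 ⇒ 12;  out={4}∪out(12)={4}
  fail(15) 'de': from fail(7)=0 chase 'e': 0 ⇒ 12;  out=∅∪out(12)=∅
  fail(18) 'cc': from fail(17)=0 chase 'c': 0 ⇒ 17;  out={7}∪out(17)={7}
  fail(3) 'bce': from fail(2)=17 chase 'e': 17→0 ⇒ 12;  out=∅∪out(12)=∅
  fail(9) 'dcc': from fail(8)=17 chase 'c': 17 ⇒ 18;  out={1}∪out(18)={1,7}
  fail(11) 'bda': from fail(10)=7 chase 'a': 7→0 ⇒ 0;  out={2}∪out(0)={2}
  fail(16) 'deb': from fail(15)=12 chase 'b': 12 ⇒ 13;  out={5}∪out(13)={3,5}
  fail(4) 'bcea': from fail(3)=12 chase 'a': 12→0 ⇒ 0;  out=∅∪out(0)=∅
  fail(5) 'bcead': from fail(4)=0 chase 'd': 0 ⇒ 7;  out=∅∪out(7)={6}
  fail(6) 'bceadc': from fail(5)=7 chase 'c': 7 ⇒ 8;  out={0}∪out(8)={0}

Scan:
pos 0 'c': at 17
pos 1 'd': at 7 (fail-walked)  emit P6@[1:1]
pos 2 'e': at 15
pos 3 'b': at 16  emit P3@[2:3],P5@[1:3]
pos 4 'c': at 2 (fail-walked)
pos 5 'c': at 18 (fail-walked)  emit P7@[4:5]
pos 6 'b': at 1 (fail-walked)
pos 7 'c': at 2
pos 8 'e': at 3
pos 9 'a': at 4
pos 10 'd': at 5  emit P6@[10:10]
pos 11 'c': at 6  emit P0@[6:11]
pos 12 'd': at 7 (fail-walked)  emit P6@[12:12]
pos 13 'c': at 8
pos 14 'c': at 9  emit P1@[12:14],P7@[13:14]
pos 15 'b': at 1 (fail-walked)
pos 16 'b': at 1 (fail-walked)
pos 17 'c': at 2
pos 18 'e': at 3
pos 19 'a': at 4
pos 20 'd': at 5  emit P6@[20:20]
pos 21 'c': at 6  emit P0@[16:21]
pos 22 'd': at 7 (fail-walked)  emit P6@[22:22]
pos 23 'd': at 7 (fail-walked)  emit P6@[23:23]
pos 24 'a': at 0 (fail-walked)
pos 25 'd': at 7  emit P6@[25:25]
pos 26 'a': at 0 (fail-walked)
pos 27 'c': at 17
pos 28 'c': at 18  emit P7@[27:28]
pos 29 'b': at 1 (fail-walked)
pos 30 'd': at 10  emit P6@[30:30]
pos 31 'a': at 11  emit P2@[29:31]
pos 32 'b': at 1 (fail-walked)
pos 33 'c': at 2
pos 34 'e': at 3
pos 35 'a': at 4
pos 36 'd': at 5  emit P6@[36:36]
pos 37 'c': at 6  emit P0@[32:37]
pos 38 'd': at 7 (fail-walked)  emit P6@[38:38]
pos 39 'c': at 8
pos 40 'c': at 9  emit P1@[38:40],P7@[39:40]
pos 41 'a': at 0 (fail-walked)
pos 42 'e': at 12
pos 43 'e': at 14  emit P4@[42:43]
pos 44 'b': at 13 (fail-walked)  emit P3@[43:44]
pos 45 'c': at 2 (fail-walked)
pos 46 'e': at 3
pos 47 'b': at 13 (fail-walked)  emit P3@[46:47]
pos 48 'c': at 2 (fail-walked)
pos 49 'c': at 18 (fail-walked)  emit P7@[48:49]
pos 50 'd': at 7 (fail-walked)  emit P6@[50:50]
pos 51 'a': at 0 (fail-walked)
pos 52 'a': at 0
pos 53 'd': at 7  emit P6@[53:53]
pos 54 'a': at 0 (fail-walked)
pos 55 'c': at 17
pos 56 'c': at 18  emit P7@[55:56]
pos 57 'b': at 1 (fail-walked)
pos 58 'b': at 1 (fail-walked)
pos 59 'c': at 2

All matches (sorted): [[1,6],[3,3],[3,5],[5,7],[10,6],[11,0],[12,6],[14,1],[14,7],[20,6],[21,0],[22,6],[23,6],[25,6],[28,7],[30,6],[31,2],[36,6],[37,0],[38,6],[40,1],[40,7],[43,4],[44,3],[47,3],[49,7],[50,6],[53,6],[56,7]]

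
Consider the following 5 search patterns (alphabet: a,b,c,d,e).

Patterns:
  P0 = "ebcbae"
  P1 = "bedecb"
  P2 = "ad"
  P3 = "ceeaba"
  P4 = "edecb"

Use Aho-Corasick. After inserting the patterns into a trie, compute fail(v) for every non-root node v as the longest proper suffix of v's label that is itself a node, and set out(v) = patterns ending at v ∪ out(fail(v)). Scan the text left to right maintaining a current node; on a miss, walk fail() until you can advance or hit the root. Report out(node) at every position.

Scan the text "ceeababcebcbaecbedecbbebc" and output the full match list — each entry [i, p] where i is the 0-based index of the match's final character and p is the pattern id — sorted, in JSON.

Build:
Trie nodes:
  0='ε' goto a→13 b→7 c→15 e→1
  1='e' goto b→2 d→21
  2='eb' goto c→3
  3='ebc' goto b→4
  4='ebcb' goto a→5
  5='ebcba' goto e→6
  6='ebcbae' goto ·  [P0 ends]
  7='b' goto e→8
  8='be' goto d→9
  9='bed' goto e→10
  10='bede' goto c→11
  11='bedec' goto b→12
  12='bedecb' goto ·  [P1 ends]
  13='a' goto d→14
  14='ad' goto ·  [P2 ends]
  15='c' goto e→16
  16='ce' goto e→17
  17='cee' goto a→18
  18='ceea' goto b→19
  19='ceeab' goto a→20
  20='ceeaba' goto ·  [P3 ends]
  21='ed' goto e→22
  22='ede' goto c→23
  23='edec' goto b→24
  24='edecb' goto ·  [P4 ends]

BFS fail/out derivation:
  n1('e'): parent n0 fail=0; on 'e' 0 → fail=0;  out ∅∪∅=∅
  n7('b'): parent n0 fail=0; on 'b' 0 → fail=0;  out ∅∪∅=∅
  n13('a'): parent n0 fail=0; on 'a' 0 → fail=0;  out ∅∪∅=∅
  n15('c'): parent n0 fail=0; on 'c' 0 → fail=0;  out ∅∪∅=∅
  n2('eb'): parent n1 fail=0; on 'b' 0 → fail=7;  out ∅∪∅=∅
  n8('be'): parent n7 fail=0; on 'e' 0 → fail=1;  out ∅∪∅=∅
  n14('ad'): parent n13 fail=0; on 'd' 0 → fail=0;  out {2}∪∅={2}
  n16('ce'): parent n15 fail=0; on 'e' 0 → fail=1;  out ∅∪∅=∅
  n21('ed'): parent n1 fail=0; on 'd' 0 → fail=0;  out ∅∪∅=∅
  n3('ebc'): parent n2 fail=7; on 'c' 7→0 → fail=15;  out ∅∪∅=∅
  n9('bed'): parent n8 fail=1; on 'd' 1 → fail=21;  out ∅∪∅=∅
  n17('cee'): parent n16 fail=1; on 'e' 1→0 → fail=1;  out ∅∪∅=∅
  n22('ede'): parent n21 fail=0; on 'e' 0 → fail=1;  out ∅∪∅=∅
  n4('ebcb'): parent n3 fail=15; on 'b' 15→0 → fail=7;  out ∅∪∅=∅
  n10('bede'): parent n9 fail=21; on 'e' 21 → fail=22;  out ∅∪∅=∅
  n18('ceea'): parent n17 fail=1; on 'a' 1→0 → fail=13;  out ∅∪∅=∅
  n23('edec'): parent n22 fail=1; on 'c' 1→0 → fail=15;  out ∅∪∅=∅
  n5('ebcba'): parent n4 fail=7; on 'a' 7→0 → fail=13;  out ∅∪∅=∅
  n11('bedec'): parent n10 fail=22; on 'c' 22 → fail=23;  out ∅∪∅=∅
  n19('ceeab'): parent n18 fail=13; on 'b' 13→0 → fail=7;  out ∅∪∅=∅
  n24('edecb'): parent n23 fail=15; on 'b' 15→0 → fail=7;  out {4}∪∅={4}
  n6('ebcbae'): parent n5 fail=13; on 'e' 13→0 → fail=1;  out {0}∪∅={0}
  n12('bedecb'): parent n11 fail=23; on 'b' 23 → fail=24;  out {1}∪{4}={1,4}
  n20('ceeaba'): parent n19 fail=7; on 'a' 7→0 → fail=13;  out {3}∪∅={3}

Scan:
pos 0 'c': at 15
pos 1 'e': at 16
pos 2 'e': at 17
pos 3 'a': at 18
pos 4 'b': at 19
pos 5 'a': at 20  ** P3@[0:5]
pos 6 'b': at 7 (fail-walked)
pos 7 'c': at 15 (fail-walked)
pos 8 'e': at 16
pos 9 'b': at 2 (fail-walked)
pos 10 'c': at 3
pos 11 'b': at 4
pos 12 'a': at 5
pos 13 'e': at 6  ** P0@[8:13]
pos 14 'c': at 15 (fail-walked)
pos 15 'b': at 7 (fail-walked)
pos 16 'e': at 8
pos 17 'd': at 9
pos 18 'e': at 10
pos 19 'c': at 11
pos 20 'b': at 12  ** P1@[15:20],P4@[16:20]
pos 21 'b': at 7 (fail-walked)
pos 22 'e': at 8
pos 23 'b': at 2 (fail-walked)
pos 24 'c': at 3

All matches (sorted): [[5,3],[13,0],[20,1],[20,4]]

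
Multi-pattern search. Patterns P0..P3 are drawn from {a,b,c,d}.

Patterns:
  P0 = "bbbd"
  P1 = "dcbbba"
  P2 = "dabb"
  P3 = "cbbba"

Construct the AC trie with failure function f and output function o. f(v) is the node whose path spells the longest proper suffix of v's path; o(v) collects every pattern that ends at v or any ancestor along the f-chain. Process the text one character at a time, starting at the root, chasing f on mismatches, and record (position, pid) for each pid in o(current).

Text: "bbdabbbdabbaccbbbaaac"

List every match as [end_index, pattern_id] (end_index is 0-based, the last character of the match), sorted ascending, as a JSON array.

Construct AC machine:
Trie nodes:
  n0 'ε': b→1 c→14 d→5
  n1 'b': b→2
  n2 'bb': b→3
  n3 'bbb': d→4
  n4 'bbbd': ·  [P0 ends]
  n5 'd': a→11 c→6
  n6 'dc': b→7
  n7 'dcb': b→8
  n8 'dcbb': b→9
  n9 'dcbbb': a→10
  n10 'dcbbba': ·  [P1 ends]
  n11 'da': b→12
  n12 'dab': b→13
  n13 'dabb': ·  [P2 ends]
  n14 'c': b→15
  n15 'cb': b→16
  n16 'cbb': b→17
  n17 'cbbb': a→18
  n18 'cbbba': ·  [P3 ends]

BFS fail/out derivation:
  n1('b'): parent n0 fail=0; on 'b' 0 → fail=0;  out ∅∪∅=∅
  n5('d'): parent n0 fail=0; on 'd' 0 → fail=0;  out ∅∪∅=∅
  n14('c'): parent n0 fail=0; on 'c' 0 → fail=0;  out ∅∪∅=∅
  n2('bb'): parent n1 fail=0; on 'b' 0 → fail=1;  out ∅∪∅=∅
  n6('dc'): parent n5 fail=0; on 'c' 0 → fail=14;  out ∅∪∅=∅
  n11('da'): parent n5 fail=0; on 'a' 0 → fail=0;  out ∅∪∅=∅
  n15('cb'): parent n14 fail=0; on 'b' 0 → fail=1;  out ∅∪∅=∅
  n3('bbb'): parent n2 fail=1; on 'b' 1 → fail=2;  out ∅∪∅=∅
  n7('dcb'): parent n6 fail=14; on 'b' 14 → fail=15;  out ∅∪∅=∅
  n12('dab'): parent n11 fail=0; on 'b' 0 → fail=1;  out ∅∪∅=∅
  n16('cbb'): parent n15 fail=1; on 'b' 1 → fail=2;  out ∅∪∅=∅
  n4('bbbd'): parent n3 fail=2; on 'd' 2→1→0 → fail=5;  out {0}∪∅={0}
  n8('dcbb'): parent n7 fail=15; on 'b' 15 → fail=16;  out ∅∪∅=∅
  n13('dabb'): parent n12 fail=1; on 'b' 1 → fail=2;  out {2}∪∅={2}
  n17('cbbb'): parent n16 fail=2; on 'b' 2 → fail=3;  out ∅∪∅=∅
  n9('dcbbb'): parent n8 fail=16; on 'b' 16 → fail=17;  out ∅∪∅=∅
  n18('cbbba'): parent n17 fail=3; on 'a' 3→2→1→0 → fail=0;  out {3}∪∅={3}
  n10('dcbbba'): parent n9 fail=17; on 'a' 17 → fail=18;  out {1}∪{3}={1,3}

Text stream:
[0] read 'b'  n0⇒n1
[1] read 'b'  n1⇒n2
[2] read 'd'  n2⇒n5 (fail-walked)
[3] read 'a'  n5⇒n11
[4] read 'b'  n11⇒n12
[5] read 'b'  n12⇒n13  → match P2@[2:5]
[6] read 'b'  n13⇒n3 (fail-walked)
[7] read 'd'  n3⇒n4  → match P0@[4:7]
[8] read 'a'  n4⇒n11 (fail-walked)
[9] read 'b'  n11⇒n12
[10] read 'b'  n12⇒n13  → match P2@[7:10]
[11] read 'a'  n13⇒n0 (fail-walked)
[12] read 'c'  n0⇒n14
[13] read 'c'  n14⇒n14 (fail-walked)
[14] read 'b'  n14⇒n15
[15] read 'b'  n15⇒n16
[16] read 'b'  n16⇒n17
[17] read 'a'  n17⇒n18  → match P3@[13:17]
[18] read 'a'  n18⇒n0 (fail-walked)
[19] read 'a'  n0⇒n0
[20] read 'c'  n0⇒n14

Result: [[5,2],[7,0],[10,2],[17,3]]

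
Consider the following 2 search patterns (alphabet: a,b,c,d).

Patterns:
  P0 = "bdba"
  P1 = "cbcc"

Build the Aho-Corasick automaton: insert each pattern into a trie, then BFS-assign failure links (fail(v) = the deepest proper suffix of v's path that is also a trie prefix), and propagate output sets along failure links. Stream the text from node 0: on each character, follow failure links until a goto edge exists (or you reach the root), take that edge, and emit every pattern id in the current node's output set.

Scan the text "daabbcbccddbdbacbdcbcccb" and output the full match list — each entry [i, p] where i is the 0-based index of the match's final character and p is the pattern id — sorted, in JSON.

Construct AC machine:
Trie (insert patterns):
  0='ε' goto b→1 c→5
  1='b' goto d→2
  2='bd' goto b→3
  3='bdb' goto a→4
  4='bdba' goto ·  ←P0
  5='c' goto b→6
  6='cb' goto c→7
  7='cbc' goto c→8
  8='cbcc' goto ·  ←P1

Failure links (BFS by depth):
  fail(1) 'b': from fail(0)=0 chase 'b': 0 ⇒ 0;  out=∅∪out(0)=∅
  fail(5) 'c': from fail(0)=0 chase 'c': 0 ⇒ 0;  out=∅∪out(0)=∅
  fail(2) 'bd': from fail(1)=0 chase 'd': 0 ⇒ 0;  out=∅∪out(0)=∅
  fail(6) 'cb': from fail(5)=0 chase 'b': 0 ⇒ 1;  out=∅∪out(1)=∅
  fail(3) 'bdb': from fail(2)=0 chase 'b': 0 ⇒ 1;  out=∅∪out(1)=∅
  fail(7) 'cbc': from fail(6)=1 chase 'c': 1→0 ⇒ 5;  out=∅∪out(5)=∅
  fail(4) 'bdba': from fail(3)=1 chase 'a': 1→0 ⇒ 0;  out={0}∪out(0)={0}
  fail(8) 'cbcc': from fail(7)=5 chase 'c': 5→0 ⇒ 5;  out={1}∪out(5)={1}

Run:
[0] read 'd'  n0⇒n0
[1] read 'a'  n0⇒n0
[2] read 'a'  n0⇒n0
[3] read 'b'  n0⇒n1
[4] read 'b'  n1⇒n1 (fail-walked)
[5] read 'c'  n1⇒n5 (fail-walked)
[6] read 'b'  n5⇒n6
[7] read 'c'  n6⇒n7
[8] read 'c'  n7⇒n8  ** P1@[5:8]
[9] read 'd'  n8⇒n0 (fail-walked)
[10] read 'd'  n0⇒n0
[11] read 'b'  n0⇒n1
[12] read 'd'  n1⇒n2
[13] read 'b'  n2⇒n3
[14] read 'a'  n3⇒n4  ** P0@[11:14]
[15] read 'c'  n4⇒n5 (fail-walked)
[16] read 'b'  n5⇒n6
[17] read 'd'  n6⇒n2 (fail-walked)
[18] read 'c'  n2⇒n5 (fail-walked)
[19] read 'b'  n5⇒n6
[20] read 'c'  n6⇒n7
[21] read 'c'  n7⇒n8  ** P1@[18:21]
[22] read 'c'  n8⇒n5 (fail-walked)
[23] read 'b'  n5⇒n6

All matches (sorted): [[8,1],[14,0],[21,1]]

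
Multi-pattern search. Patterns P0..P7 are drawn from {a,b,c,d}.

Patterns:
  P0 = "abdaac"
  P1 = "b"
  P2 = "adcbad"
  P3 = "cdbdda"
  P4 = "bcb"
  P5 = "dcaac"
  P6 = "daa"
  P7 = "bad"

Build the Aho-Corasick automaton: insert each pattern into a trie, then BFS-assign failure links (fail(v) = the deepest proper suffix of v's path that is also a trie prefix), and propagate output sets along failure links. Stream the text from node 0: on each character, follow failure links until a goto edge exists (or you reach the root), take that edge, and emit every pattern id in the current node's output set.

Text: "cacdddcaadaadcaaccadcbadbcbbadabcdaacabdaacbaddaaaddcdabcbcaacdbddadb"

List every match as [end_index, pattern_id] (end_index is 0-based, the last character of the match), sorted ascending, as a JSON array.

Construct AC machine:
Trie (insert patterns):
  n0 'ε': a→1 b→7 c→13 d→21
  n1 'a': b→2 d→8
  n2 'ab': d→3
  n3 'abd': a→4
  n4 'abda': a→5
  n5 'abdaa': c→6
  n6 'abdaac': ·  ←P0
  n7 'b': a→28 c→19  ←P1
  n8 'ad': c→9
  n9 'adc': b→10
  n10 'adcb': a→11
  n11 'adcba': d→12
  n12 'adcbad': ·  ←P2
  n13 'c': d→14
  n14 'cd': b→15
  n15 'cdb': d→16
  n16 'cdbd': d→17
  n17 'cdbdd': a→18
  n18 'cdbdda': ·  ←P3
  n19 'bc': b→20
  n20 'bcb': ·  ←P4
  n21 'd': a→26 c→22
  n22 'dc': a→23
  n23 'dca': a→24
  n24 'dcaa': c→25
  n25 'dcaac': ·  ←P5
  n26 'da': a→27
  n27 'daa': ·  ←P6
  n28 'ba': d→29
  n29 'bad': ·  ←P7

BFS fail/out derivation:
  n1('a'): parent n0 fail=0; on 'a' 0 → fail=0;  out ∅∪∅=∅
  n7('b'): parent n0 fail=0; on 'b' 0 → fail=0;  out {1}∪∅={1}
  n13('c'): parent n0 fail=0; on 'c' 0 → fail=0;  out ∅∪∅=∅
  n21('d'): parent n0 fail=0; on 'd' 0 → fail=0;  out ∅∪∅=∅
  n2('ab'): parent n1 fail=0; on 'b' 0 → fail=7;  out ∅∪{1}={1}
  n8('ad'): parent n1 fail=0; on 'd' 0 → fail=21;  out ∅∪∅=∅
  n14('cd'): parent n13 fail=0; on 'd' 0 → fail=21;  out ∅∪∅=∅
  n19('bc'): parent n7 fail=0; on 'c' 0 → fail=13;  out ∅∪∅=∅
  n22('dc'): parent n21 fail=0; on 'c' 0 → fail=13;  out ∅∪∅=∅
  n26('da'): parent n21 fail=0; on 'a' 0 → fail=1;  out ∅∪∅=∅
  n28('ba'): parent n7 fail=0; on 'a' 0 → fail=1;  out ∅∪∅=∅
  n3('abd'): parent n2 fail=7; on 'd' 7→0 → fail=21;  out ∅∪∅=∅
  n9('adc'): parent n8 fail=21; on 'c' 21 → fail=22;  out ∅∪∅=∅
  n15('cdb'): parent n14 fail=21; on 'b' 21→0 → fail=7;  out ∅∪{1}={1}
  n20('bcb'): parent n19 fail=13; on 'b' 13→0 → fail=7;  out {4}∪{1}={1,4}
  n23('dca'): parent n22 fail=13; on 'a' 13→0 → fail=1;  out ∅∪∅=∅
  n27('daa'): parent n26 fail=1; on 'a' 1→0 → fail=1;  out {6}∪∅={6}
  n29('bad'): parent n28 fail=1; on 'd' 1 → fail=8;  out {7}∪∅={7}
  n4('abda'): parent n3 fail=21; on 'a' 21 → fail=26;  out ∅∪∅=∅
  n10('adcb'): parent n9 fail=22; on 'b' 22→13→0 → fail=7;  out ∅∪{1}={1}
  n16('cdbd'): parent n15 fail=7; on 'd' 7→0 → fail=21;  out ∅∪∅=∅
  n24('dcaa'): parent n23 fail=1; on 'a' 1→0 → fail=1;  out ∅∪∅=∅
  n5('abdaa'): parent n4 fail=26; on 'a' 26 → fail=27;  out ∅∪{6}={6}
  n11('adcba'): parent n10 fail=7; on 'a' 7 → fail=28;  out ∅∪∅=∅
  n17('cdbdd'): parent n16 fail=21; on 'd' 21→0 → fail=21;  out ∅∪∅=∅
  n25('dcaac'): parent n24 fail=1; on 'c' 1→0 → fail=13;  out {5}∪∅={5}
  n6('abdaac'): parent n5 fail=27; on 'c' 27→1→0 → fail=13;  out {0}∪∅={0}
  n12('adcbad'): parent n11 fail=28; on 'd' 28 → fail=29;  out {2}∪{7}={2,7}
  n18('cdbdda'): parent n17 fail=21; on 'a' 21 → fail=26;  out {3}∪∅={3}

Run:
i=0 'c': node 0→13
i=1 'a': node 13→1 ·f
i=2 'c': node 1→13 ·f
i=3 'd': node 13→14
i=4 'd': node 14→21 ·f
i=5 'd': node 21→21 ·f
i=6 'c': node 21→22
i=7 'a': node 22→23
i=8 'a': node 23→24
i=9 'd': node 24→8 ·f
i=10 'a': node 8→26 ·f
i=11 'a': node 26→27  → match P6@[9:11]
i=12 'd': node 27→8 ·f
i=13 'c': node 8→9
i=14 'a': node 9→23 ·f
i=15 'a': node 23→24
i=16 'c': node 24→25  → match P5@[12:16]
i=17 'c': node 25→13 ·f
i=18 'a': node 13→1 ·f
i=19 'd': node 1→8
i=20 'c': node 8→9
i=21 'b': node 9→10  → match P1@[21:21]
i=22 'a': node 10→11
i=23 'd': node 11→12  → match P2@[18:23],P7@[21:23]
i=24 'b': node 12→7 ·f  → match P1@[24:24]
i=25 'c': node 7→19
i=26 'b': node 19→20  → match P1@[26:26],P4@[24:26]
i=27 'b': node 20→7 ·f  → match P1@[27:27]
i=28 'a': node 7→28
i=29 'd': node 28→29  → match P7@[27:29]
i=30 'a': node 29→26 ·f
i=31 'b': node 26→2 ·f  → match P1@[31:31]
i=32 'c': node 2→19 ·f
i=33 'd': node 19→14 ·f
i=34 'a': node 14→26 ·f
i=35 'a': node 26→27  → match P6@[33:35]
i=36 'c': node 27→13 ·f
i=37 'a': node 13→1 ·f
i=38 'b': node 1→2  → match P1@[38:38]
i=39 'd': node 2→3
i=40 'a': node 3→4
i=41 'a': node 4→5  → match P6@[39:41]
i=42 'c': node 5→6  → match P0@[37:42]
i=43 'b': node 6→7 ·f  → match P1@[43:43]
i=44 'a': node 7→28
i=45 'd': node 28→29  → match P7@[43:45]
i=46 'd': node 29→21 ·f
i=47 'a': node 21→26
i=48 'a': node 26→27  → match P6@[46:48]
i=49 'a': node 27→1 ·f
i=50 'd': node 1→8
i=51 'd': node 8→21 ·f
i=52 'c': node 21→22
i=53 'd': node 22→14 ·f
i=54 'a': node 14→26 ·f
i=55 'b': node 26→2 ·f  → match P1@[55:55]
i=56 'c': node 2→19 ·f
i=57 'b': node 19→20  → match P1@[57:57],P4@[55:57]
i=58 'c': node 20→19 ·f
i=59 'a': node 19→1 ·f
i=60 'a': node 1→1 ·f
i=61 'c': node 1→13 ·f
i=62 'd': node 13→14
i=63 'b': node 14→15  → match P1@[63:63]
i=64 'd': node 15→16
i=65 'd': node 16→17
i=66 'a': node 17→18  → match P3@[61:66]
i=67 'd': node 18→8 ·f
i=68 'b': node 8→7 ·f  → match P1@[68:68]

Result: [[11,6],[16,5],[21,1],[23,2],[23,7],[24,1],[26,1],[26,4],[27,1],[29,7],[31,1],[35,6],[38,1],[41,6],[42,0],[43,1],[45,7],[48,6],[55,1],[57,1],[57,4],[63,1],[66,3],[68,1]]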